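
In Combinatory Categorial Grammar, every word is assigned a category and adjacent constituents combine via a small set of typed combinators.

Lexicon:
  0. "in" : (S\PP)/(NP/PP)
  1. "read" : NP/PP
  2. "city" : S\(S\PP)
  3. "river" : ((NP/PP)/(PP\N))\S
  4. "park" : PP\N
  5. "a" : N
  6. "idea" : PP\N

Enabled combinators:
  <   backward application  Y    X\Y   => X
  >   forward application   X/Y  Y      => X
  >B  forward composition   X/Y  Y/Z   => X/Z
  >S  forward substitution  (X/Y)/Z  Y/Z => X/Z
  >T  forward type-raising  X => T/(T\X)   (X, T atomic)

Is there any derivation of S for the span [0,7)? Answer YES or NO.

NO

(S\PP)/(NP/PP) NP/PP S\(S\PP) ((NP/PP)/(PP\N))\S PP\N N PP\N
CKY chart[0,7] = {N/(N\NP), NP, NP/(NP\NP), NP/(PP\PP), PP/(PP\NP), S/(S\NP)}; S ∉ chart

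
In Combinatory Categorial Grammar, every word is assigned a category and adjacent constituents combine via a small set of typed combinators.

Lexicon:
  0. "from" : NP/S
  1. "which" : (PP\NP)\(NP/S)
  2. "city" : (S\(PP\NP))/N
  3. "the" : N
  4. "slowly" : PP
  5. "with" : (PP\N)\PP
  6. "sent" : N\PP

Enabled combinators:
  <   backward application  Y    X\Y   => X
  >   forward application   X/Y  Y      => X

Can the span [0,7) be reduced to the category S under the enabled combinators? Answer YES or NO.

[0,7] S   <
  [0,2] PP\NP   <
    [0,1] "from" : NP/S
    [1,2] "which" : (PP\NP)\(NP/S)
  [2,7] S\(PP\NP)   >
    [2,3] "city" : (S\(PP\NP))/N
    [3,7] N   <
      [3,6] PP   <
        [3,4] "the" : N
        [4,6] PP\N   <
          [4,5] "slowly" : PP
          [5,6] "with" : (PP\N)\PP
      [6,7] "sent" : N\PP

YES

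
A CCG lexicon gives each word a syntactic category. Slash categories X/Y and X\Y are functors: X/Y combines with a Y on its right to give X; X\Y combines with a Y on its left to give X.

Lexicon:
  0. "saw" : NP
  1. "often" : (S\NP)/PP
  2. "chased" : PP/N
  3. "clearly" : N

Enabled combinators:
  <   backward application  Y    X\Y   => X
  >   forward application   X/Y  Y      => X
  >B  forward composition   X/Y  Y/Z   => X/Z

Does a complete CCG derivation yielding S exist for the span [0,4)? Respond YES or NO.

YES

[0,4] S   <
  [0,1] "saw" : NP
  [1,4] S\NP   >
    [1,2] "often" : (S\NP)/PP
    [2,4] PP   >
      [2,3] "chased" : PP/N
      [3,4] "clearly" : N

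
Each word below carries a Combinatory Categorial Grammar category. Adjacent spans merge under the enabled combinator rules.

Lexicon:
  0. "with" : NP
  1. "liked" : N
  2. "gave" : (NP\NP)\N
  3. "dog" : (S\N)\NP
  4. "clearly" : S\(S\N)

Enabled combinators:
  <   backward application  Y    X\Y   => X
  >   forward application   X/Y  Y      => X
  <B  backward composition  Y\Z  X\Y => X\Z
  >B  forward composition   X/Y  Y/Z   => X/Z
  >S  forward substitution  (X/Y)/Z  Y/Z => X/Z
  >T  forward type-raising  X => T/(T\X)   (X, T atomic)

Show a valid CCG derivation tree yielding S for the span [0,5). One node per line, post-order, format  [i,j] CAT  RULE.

[0,5] S   >
  [0,1] S/(S\NP)   >T
    [0,1] "with" : NP
  [1,5] S\NP   <B
    [1,3] NP\NP   <
      [1,2] "liked" : N
      [2,3] "gave" : (NP\NP)\N
    [3,5] S\NP   <B
      [3,4] "dog" : (S\N)\NP
      [4,5] "clearly" : S\(S\N)

[0,1] NP  lex  "with"
[0,1] S/(S\NP)  >T
[1,2] N  lex  "liked"
[2,3] (NP\NP)\N  lex  "gave"
[1,3] NP\NP  <  k=2
[3,4] (S\N)\NP  lex  "dog"
[4,5] S\(S\N)  lex  "clearly"
[3,5] S\NP  <B  k=4
[1,5] S\NP  <B  k=3
[0,5] S  >  k=1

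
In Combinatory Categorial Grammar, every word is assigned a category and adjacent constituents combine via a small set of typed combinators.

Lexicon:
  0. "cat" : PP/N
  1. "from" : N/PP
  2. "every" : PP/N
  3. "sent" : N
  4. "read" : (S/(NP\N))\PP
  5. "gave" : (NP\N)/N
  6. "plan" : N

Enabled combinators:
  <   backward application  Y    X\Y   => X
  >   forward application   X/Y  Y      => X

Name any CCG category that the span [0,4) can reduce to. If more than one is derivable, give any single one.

[0,7] S   >
  [0,5] S/(NP\N)   <
    [0,4] PP   >
      [0,1] "cat" : PP/N
      [1,4] N   >
        [1,2] "from" : N/PP
        [2,4] PP   >
          [2,3] "every" : PP/N
          [3,4] "sent" : N
    [4,5] "read" : (S/(NP\N))\PP
  [5,7] NP\N   >
    [5,6] "gave" : (NP\N)/N
    [6,7] "plan" : N

PP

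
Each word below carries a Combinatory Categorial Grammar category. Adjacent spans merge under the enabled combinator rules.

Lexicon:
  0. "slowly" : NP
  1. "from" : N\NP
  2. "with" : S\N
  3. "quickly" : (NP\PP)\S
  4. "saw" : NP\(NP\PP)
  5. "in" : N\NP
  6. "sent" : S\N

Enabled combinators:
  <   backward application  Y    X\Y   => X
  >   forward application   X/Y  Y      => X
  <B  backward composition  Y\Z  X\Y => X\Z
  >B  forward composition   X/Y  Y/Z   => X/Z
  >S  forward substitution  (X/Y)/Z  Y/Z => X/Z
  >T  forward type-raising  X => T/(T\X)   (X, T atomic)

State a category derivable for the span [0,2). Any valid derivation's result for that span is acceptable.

N

[0,7] S   <
  [0,6] N   <
    [0,3] S   <
      [0,2] N   <
        [0,1] "slowly" : NP
        [1,2] "from" : N\NP
      [2,3] "with" : S\N
    [3,6] N\S   <B
      [3,5] NP\S   <B
        [3,4] "quickly" : (NP\PP)\S
        [4,5] "saw" : NP\(NP\PP)
      [5,6] "in" : N\NP
  [6,7] "sent" : S\N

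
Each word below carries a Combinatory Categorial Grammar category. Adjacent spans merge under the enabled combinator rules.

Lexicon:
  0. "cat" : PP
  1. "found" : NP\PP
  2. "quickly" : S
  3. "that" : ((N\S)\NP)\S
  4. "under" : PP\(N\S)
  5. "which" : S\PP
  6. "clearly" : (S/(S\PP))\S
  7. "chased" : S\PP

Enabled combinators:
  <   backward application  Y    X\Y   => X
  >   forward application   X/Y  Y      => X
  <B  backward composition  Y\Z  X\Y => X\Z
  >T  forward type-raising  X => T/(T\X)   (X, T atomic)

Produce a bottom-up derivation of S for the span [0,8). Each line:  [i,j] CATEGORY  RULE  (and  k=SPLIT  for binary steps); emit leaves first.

[0,1] PP  lex  "cat"
[1,2] NP\PP  lex  "found"
[2,3] S  lex  "quickly"
[3,4] ((N\S)\NP)\S  lex  "that"
[2,4] (N\S)\NP  <  k=3
[4,5] PP\(N\S)  lex  "under"
[2,5] PP\NP  <B  k=4
[1,5] PP\PP  <B  k=2
[5,6] S\PP  lex  "which"
[1,6] S\PP  <B  k=5
[0,6] S  <  k=1
[6,7] (S/(S\PP))\S  lex  "clearly"
[0,7] S/(S\PP)  <  k=6
[7,8] S\PP  lex  "chased"
[0,8] S  >  k=7

[0,8] S   >
  [0,7] S/(S\PP)   <
    [0,6] S   <
      [0,1] "cat" : PP
      [1,6] S\PP   <B
        [1,5] PP\PP   <B
          [1,2] "found" : NP\PP
          [2,5] PP\NP   <B
            [2,4] (N\S)\NP   <
              [2,3] "quickly" : S
              [3,4] "that" : ((N\S)\NP)\S
            [4,5] "under" : PP\(N\S)
        [5,6] "which" : S\PP
    [6,7] "clearly" : (S/(S\PP))\S
  [7,8] "chased" : S\PP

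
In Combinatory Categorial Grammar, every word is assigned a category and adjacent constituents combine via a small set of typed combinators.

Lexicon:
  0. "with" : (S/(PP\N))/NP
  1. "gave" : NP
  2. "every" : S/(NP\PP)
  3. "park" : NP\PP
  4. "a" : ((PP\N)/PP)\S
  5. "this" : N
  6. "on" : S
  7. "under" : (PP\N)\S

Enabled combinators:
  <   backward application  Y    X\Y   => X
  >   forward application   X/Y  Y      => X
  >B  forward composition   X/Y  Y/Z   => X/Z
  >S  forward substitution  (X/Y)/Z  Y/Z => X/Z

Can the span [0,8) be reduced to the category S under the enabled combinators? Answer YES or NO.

[0,8] S   >
  [0,2] S/(PP\N)   >
    [0,1] "with" : (S/(PP\N))/NP
    [1,2] "gave" : NP
  [2,8] PP\N   >
    [2,5] (PP\N)/PP   <
      [2,4] S   >
        [2,3] "every" : S/(NP\PP)
        [3,4] "park" : NP\PP
      [4,5] "a" : ((PP\N)/PP)\S
    [5,8] PP   <
      [5,6] "this" : N
      [6,8] PP\N   <
        [6,7] "on" : S
        [7,8] "under" : (PP\N)\S

YES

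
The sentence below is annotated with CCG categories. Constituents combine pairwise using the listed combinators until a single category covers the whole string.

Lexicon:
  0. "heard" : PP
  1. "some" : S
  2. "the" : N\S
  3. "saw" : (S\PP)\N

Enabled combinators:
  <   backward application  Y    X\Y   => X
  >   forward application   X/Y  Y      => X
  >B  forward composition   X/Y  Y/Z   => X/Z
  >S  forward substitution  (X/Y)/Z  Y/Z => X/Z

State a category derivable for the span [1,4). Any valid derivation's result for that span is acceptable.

S\PP

[0,4] S   <
  [0,1] "heard" : PP
  [1,4] S\PP   <
    [1,3] N   <
      [1,2] "some" : S
      [2,3] "the" : N\S
    [3,4] "saw" : (S\PP)\N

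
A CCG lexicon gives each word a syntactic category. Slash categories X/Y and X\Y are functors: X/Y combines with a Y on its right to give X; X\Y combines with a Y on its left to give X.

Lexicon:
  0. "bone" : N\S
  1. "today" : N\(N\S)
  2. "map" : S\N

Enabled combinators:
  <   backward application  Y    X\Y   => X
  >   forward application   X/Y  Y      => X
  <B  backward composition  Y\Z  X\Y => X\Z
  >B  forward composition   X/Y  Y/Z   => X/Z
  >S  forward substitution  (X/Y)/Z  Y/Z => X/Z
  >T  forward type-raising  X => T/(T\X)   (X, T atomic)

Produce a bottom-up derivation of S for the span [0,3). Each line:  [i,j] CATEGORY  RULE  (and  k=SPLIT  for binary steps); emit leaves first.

[0,1] N\S  lex  "bone"
[1,2] N\(N\S)  lex  "today"
[0,2] N  <  k=1
[2,3] S\N  lex  "map"
[0,3] S  <  k=2

[0,3] S   <
  [0,2] N   <
    [0,1] "bone" : N\S
    [1,2] "today" : N\(N\S)
  [2,3] "map" : S\N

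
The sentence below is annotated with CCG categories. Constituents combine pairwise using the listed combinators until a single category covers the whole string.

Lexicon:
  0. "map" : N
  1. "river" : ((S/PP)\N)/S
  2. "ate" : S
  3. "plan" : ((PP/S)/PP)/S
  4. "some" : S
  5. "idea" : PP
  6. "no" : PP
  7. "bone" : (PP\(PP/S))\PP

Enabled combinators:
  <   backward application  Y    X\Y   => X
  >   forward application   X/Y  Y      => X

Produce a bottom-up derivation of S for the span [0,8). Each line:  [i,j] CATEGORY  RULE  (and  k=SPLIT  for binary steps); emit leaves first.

[0,1] N  lex  "map"
[1,2] ((S/PP)\N)/S  lex  "river"
[2,3] S  lex  "ate"
[1,3] (S/PP)\N  >  k=2
[0,3] S/PP  <  k=1
[3,4] ((PP/S)/PP)/S  lex  "plan"
[4,5] S  lex  "some"
[3,5] (PP/S)/PP  >  k=4
[5,6] PP  lex  "idea"
[3,6] PP/S  >  k=5
[6,7] PP  lex  "no"
[7,8] (PP\(PP/S))\PP  lex  "bone"
[6,8] PP\(PP/S)  <  k=7
[3,8] PP  <  k=6
[0,8] S  >  k=3

[0,8] S   >
  [0,3] S/PP   <
    [0,1] "map" : N
    [1,3] (S/PP)\N   >
      [1,2] "river" : ((S/PP)\N)/S
      [2,3] "ate" : S
  [3,8] PP   <
    [3,6] PP/S   >
      [3,5] (PP/S)/PP   >
        [3,4] "plan" : ((PP/S)/PP)/S
        [4,5] "some" : S
      [5,6] "idea" : PP
    [6,8] PP\(PP/S)   <
      [6,7] "no" : PP
      [7,8] "bone" : (PP\(PP/S))\PP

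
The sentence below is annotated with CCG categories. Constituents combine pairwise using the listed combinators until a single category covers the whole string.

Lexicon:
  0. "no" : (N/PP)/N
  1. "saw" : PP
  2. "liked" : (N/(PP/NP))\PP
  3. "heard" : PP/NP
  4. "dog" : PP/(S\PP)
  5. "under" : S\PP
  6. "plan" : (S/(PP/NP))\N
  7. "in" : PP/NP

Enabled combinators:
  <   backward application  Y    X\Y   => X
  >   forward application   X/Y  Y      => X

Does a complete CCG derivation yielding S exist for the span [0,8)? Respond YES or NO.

[0,8] S   >
  [0,7] S/(PP/NP)   <
    [0,6] N   >
      [0,4] N/PP   >
        [0,1] "no" : (N/PP)/N
        [1,4] N   >
          [1,3] N/(PP/NP)   <
            [1,2] "saw" : PP
            [2,3] "liked" : (N/(PP/NP))\PP
          [3,4] "heard" : PP/NP
      [4,6] PP   >
        [4,5] "dog" : PP/(S\PP)
        [5,6] "under" : S\PP
    [6,7] "plan" : (S/(PP/NP))\N
  [7,8] "in" : PP/NP

YES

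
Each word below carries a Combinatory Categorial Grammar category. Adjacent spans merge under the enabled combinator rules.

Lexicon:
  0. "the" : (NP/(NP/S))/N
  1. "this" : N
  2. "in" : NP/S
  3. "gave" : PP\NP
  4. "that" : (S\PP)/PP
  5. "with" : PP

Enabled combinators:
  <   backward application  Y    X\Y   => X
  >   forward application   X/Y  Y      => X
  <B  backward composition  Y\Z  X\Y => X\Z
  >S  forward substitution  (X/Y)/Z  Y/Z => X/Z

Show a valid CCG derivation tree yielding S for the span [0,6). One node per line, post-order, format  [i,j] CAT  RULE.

[0,6] S   <
  [0,3] NP   >
    [0,2] NP/(NP/S)   >
      [0,1] "the" : (NP/(NP/S))/N
      [1,2] "this" : N
    [2,3] "in" : NP/S
  [3,6] S\NP   <B
    [3,4] "gave" : PP\NP
    [4,6] S\PP   >
      [4,5] "that" : (S\PP)/PP
      [5,6] "with" : PP

[0,1] (NP/(NP/S))/N  lex  "the"
[1,2] N  lex  "this"
[0,2] NP/(NP/S)  >  k=1
[2,3] NP/S  lex  "in"
[0,3] NP  >  k=2
[3,4] PP\NP  lex  "gave"
[4,5] (S\PP)/PP  lex  "that"
[5,6] PP  lex  "with"
[4,6] S\PP  >  k=5
[3,6] S\NP  <B  k=4
[0,6] S  <  k=3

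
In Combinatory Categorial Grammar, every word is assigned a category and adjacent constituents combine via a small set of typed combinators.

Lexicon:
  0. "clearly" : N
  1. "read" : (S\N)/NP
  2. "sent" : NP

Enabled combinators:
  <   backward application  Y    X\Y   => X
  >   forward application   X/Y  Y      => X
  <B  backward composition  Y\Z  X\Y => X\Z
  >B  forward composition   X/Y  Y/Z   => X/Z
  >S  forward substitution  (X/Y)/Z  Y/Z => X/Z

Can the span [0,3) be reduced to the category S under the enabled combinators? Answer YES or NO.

[0,3] S   <
  [0,1] "clearly" : N
  [1,3] S\N   >
    [1,2] "read" : (S\N)/NP
    [2,3] "sent" : NP

YES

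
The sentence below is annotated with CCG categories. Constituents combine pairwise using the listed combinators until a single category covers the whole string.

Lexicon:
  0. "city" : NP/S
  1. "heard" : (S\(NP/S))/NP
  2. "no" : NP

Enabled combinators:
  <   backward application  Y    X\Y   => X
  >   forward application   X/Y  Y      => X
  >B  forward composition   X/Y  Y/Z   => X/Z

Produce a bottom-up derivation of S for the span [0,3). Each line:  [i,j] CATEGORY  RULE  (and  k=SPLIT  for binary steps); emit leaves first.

[0,3] S   <
  [0,1] "city" : NP/S
  [1,3] S\(NP/S)   >
    [1,2] "heard" : (S\(NP/S))/NP
    [2,3] "no" : NP

[0,1] NP/S  lex  "city"
[1,2] (S\(NP/S))/NP  lex  "heard"
[2,3] NP  lex  "no"
[1,3] S\(NP/S)  >  k=2
[0,3] S  <  k=1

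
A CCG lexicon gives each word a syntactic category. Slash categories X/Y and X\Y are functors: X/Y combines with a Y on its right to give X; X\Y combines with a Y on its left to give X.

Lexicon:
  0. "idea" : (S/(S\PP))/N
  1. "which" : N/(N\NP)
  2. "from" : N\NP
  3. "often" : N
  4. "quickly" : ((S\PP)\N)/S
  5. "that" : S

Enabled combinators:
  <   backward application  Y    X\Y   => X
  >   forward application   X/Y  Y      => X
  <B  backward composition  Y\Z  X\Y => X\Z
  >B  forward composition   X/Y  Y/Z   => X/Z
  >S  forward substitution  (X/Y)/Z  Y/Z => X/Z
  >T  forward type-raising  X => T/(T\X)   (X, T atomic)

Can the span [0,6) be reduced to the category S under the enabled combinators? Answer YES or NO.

YES

[0,6] S   >
  [0,3] S/(S\PP)   >
    [0,1] "idea" : (S/(S\PP))/N
    [1,3] N   >
      [1,2] "which" : N/(N\NP)
      [2,3] "from" : N\NP
  [3,6] S\PP   <
    [3,4] "often" : N
    [4,6] (S\PP)\N   >
      [4,5] "quickly" : ((S\PP)\N)/S
      [5,6] "that" : S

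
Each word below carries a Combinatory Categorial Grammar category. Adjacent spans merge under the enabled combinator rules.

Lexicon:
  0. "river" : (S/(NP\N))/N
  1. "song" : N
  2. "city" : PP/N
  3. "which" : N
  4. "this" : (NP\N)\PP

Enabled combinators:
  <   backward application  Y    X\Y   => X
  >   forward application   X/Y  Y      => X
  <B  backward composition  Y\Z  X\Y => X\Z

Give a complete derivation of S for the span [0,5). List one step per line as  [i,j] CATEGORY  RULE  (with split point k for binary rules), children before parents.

[0,1] (S/(NP\N))/N  lex  "river"
[1,2] N  lex  "song"
[0,2] S/(NP\N)  >  k=1
[2,3] PP/N  lex  "city"
[3,4] N  lex  "which"
[2,4] PP  >  k=3
[4,5] (NP\N)\PP  lex  "this"
[2,5] NP\N  <  k=4
[0,5] S  >  k=2

[0,5] S   >
  [0,2] S/(NP\N)   >
    [0,1] "river" : (S/(NP\N))/N
    [1,2] "song" : N
  [2,5] NP\N   <
    [2,4] PP   >
      [2,3] "city" : PP/N
      [3,4] "which" : N
    [4,5] "this" : (NP\N)\PP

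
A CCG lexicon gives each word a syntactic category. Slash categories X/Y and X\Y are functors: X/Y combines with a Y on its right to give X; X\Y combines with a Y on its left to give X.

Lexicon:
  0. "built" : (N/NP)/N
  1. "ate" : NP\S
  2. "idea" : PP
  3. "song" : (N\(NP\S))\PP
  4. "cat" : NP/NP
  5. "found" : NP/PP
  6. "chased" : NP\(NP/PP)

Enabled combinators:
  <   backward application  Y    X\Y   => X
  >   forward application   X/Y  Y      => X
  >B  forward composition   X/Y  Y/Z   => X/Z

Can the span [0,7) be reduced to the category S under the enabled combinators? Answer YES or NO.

(N/NP)/N NP\S PP (N\(NP\S))\PP NP/NP NP/PP NP\(NP/PP)
CKY chart[0,7] = {N}; S ∉ chart

NO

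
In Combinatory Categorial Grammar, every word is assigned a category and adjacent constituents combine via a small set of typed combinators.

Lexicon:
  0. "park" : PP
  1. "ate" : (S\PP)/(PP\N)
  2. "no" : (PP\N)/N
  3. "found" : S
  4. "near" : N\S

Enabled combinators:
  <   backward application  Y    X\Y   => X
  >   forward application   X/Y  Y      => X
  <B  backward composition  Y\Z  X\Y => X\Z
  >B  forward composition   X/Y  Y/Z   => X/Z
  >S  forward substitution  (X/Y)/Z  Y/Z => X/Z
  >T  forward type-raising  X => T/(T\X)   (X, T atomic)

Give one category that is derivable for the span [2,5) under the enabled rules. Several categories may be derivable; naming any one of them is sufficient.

PP\N

[0,5] S   <
  [0,1] "park" : PP
  [1,5] S\PP   >
    [1,2] "ate" : (S\PP)/(PP\N)
    [2,5] PP\N   >
      [2,3] "no" : (PP\N)/N
      [3,5] N   >
        [3,4] N/(N\S)   >T
          [3,4] "found" : S
        [4,5] "near" : N\S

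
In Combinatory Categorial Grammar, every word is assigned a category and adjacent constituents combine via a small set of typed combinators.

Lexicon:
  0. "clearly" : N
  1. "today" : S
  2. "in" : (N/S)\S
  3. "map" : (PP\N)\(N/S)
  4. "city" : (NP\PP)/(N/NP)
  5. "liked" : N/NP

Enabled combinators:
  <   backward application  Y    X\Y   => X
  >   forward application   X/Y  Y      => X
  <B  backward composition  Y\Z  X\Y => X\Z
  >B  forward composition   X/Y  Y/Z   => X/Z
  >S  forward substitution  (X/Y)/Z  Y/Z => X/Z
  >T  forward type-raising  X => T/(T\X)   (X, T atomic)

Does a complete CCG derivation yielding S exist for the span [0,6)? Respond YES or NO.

NO

N S (N/S)\S (PP\N)\(N/S) (NP\PP)/(N/NP) N/NP
CKY chart[0,6] = {N/(N\NP), NP, NP/(NP\NP), PP/(PP\NP), S/(S\NP)}; S ∉ chart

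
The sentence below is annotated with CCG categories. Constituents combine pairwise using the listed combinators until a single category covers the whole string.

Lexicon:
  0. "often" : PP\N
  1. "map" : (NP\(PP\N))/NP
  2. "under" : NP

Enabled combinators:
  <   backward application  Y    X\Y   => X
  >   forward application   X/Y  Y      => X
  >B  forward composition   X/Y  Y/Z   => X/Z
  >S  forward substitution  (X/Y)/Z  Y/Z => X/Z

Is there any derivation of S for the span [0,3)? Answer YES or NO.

PP\N (NP\(PP\N))/NP NP
CKY chart[0,3] = {NP}; S ∉ chart

NO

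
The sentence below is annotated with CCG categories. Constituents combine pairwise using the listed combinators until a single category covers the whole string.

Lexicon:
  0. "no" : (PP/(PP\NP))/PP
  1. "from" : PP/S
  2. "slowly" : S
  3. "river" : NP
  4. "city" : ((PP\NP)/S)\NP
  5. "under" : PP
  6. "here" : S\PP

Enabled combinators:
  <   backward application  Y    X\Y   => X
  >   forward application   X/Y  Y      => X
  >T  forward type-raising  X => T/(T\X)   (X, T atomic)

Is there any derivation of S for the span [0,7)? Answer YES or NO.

(PP/(PP\NP))/PP PP/S S NP ((PP\NP)/S)\NP PP S\PP
CKY chart[0,7] = {N/(N\PP), NP/(NP\PP), PP, PP/(PP\PP), S/(S\PP)}; S ∉ chart

NO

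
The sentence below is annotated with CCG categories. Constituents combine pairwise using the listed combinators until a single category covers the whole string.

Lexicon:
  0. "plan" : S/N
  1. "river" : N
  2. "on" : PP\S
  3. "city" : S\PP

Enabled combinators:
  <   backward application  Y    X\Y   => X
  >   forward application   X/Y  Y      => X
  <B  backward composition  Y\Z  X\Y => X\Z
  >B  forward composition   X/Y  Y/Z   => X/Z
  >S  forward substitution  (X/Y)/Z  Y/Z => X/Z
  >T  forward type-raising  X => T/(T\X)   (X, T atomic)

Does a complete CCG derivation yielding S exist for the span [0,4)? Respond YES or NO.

YES

[0,4] S   <
  [0,3] PP   <
    [0,2] S   >
      [0,1] "plan" : S/N
      [1,2] "river" : N
    [2,3] "on" : PP\S
  [3,4] "city" : S\PP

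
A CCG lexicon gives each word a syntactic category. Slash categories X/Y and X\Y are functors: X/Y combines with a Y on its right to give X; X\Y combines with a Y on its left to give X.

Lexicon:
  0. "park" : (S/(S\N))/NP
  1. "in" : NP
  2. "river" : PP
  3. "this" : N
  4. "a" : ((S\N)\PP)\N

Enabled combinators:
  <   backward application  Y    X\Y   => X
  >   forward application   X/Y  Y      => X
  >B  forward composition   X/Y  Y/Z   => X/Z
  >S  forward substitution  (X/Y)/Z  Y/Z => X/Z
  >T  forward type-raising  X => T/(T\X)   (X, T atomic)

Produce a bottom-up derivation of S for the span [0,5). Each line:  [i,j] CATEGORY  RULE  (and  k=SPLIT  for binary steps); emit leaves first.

[0,1] (S/(S\N))/NP  lex  "park"
[1,2] NP  lex  "in"
[0,2] S/(S\N)  >  k=1
[2,3] PP  lex  "river"
[3,4] N  lex  "this"
[4,5] ((S\N)\PP)\N  lex  "a"
[3,5] (S\N)\PP  <  k=4
[2,5] S\N  <  k=3
[0,5] S  >  k=2

[0,5] S   >
  [0,2] S/(S\N)   >
    [0,1] "park" : (S/(S\N))/NP
    [1,2] "in" : NP
  [2,5] S\N   <
    [2,3] "river" : PP
    [3,5] (S\N)\PP   <
      [3,4] "this" : N
      [4,5] "a" : ((S\N)\PP)\N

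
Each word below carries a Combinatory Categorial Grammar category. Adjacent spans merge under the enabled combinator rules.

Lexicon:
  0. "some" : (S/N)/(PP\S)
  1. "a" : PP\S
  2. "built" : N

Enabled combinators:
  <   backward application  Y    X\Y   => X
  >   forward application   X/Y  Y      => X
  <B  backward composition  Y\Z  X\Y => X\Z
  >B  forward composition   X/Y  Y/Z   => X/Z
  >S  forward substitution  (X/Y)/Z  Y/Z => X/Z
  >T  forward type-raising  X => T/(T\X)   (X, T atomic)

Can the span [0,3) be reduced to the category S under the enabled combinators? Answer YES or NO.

YES

[0,3] S   >
  [0,2] S/N   >
    [0,1] "some" : (S/N)/(PP\S)
    [1,2] "a" : PP\S
  [2,3] "built" : N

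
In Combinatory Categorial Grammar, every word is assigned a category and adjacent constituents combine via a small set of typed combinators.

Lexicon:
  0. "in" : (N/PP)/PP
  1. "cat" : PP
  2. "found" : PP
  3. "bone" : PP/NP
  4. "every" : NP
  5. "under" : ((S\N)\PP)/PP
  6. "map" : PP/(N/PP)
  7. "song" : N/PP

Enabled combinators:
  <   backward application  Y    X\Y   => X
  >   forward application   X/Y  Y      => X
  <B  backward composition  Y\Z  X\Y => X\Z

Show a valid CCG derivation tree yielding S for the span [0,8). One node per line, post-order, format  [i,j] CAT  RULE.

[0,8] S   <
  [0,3] N   >
    [0,2] N/PP   >
      [0,1] "in" : (N/PP)/PP
      [1,2] "cat" : PP
    [2,3] "found" : PP
  [3,8] S\N   <
    [3,5] PP   >
      [3,4] "bone" : PP/NP
      [4,5] "every" : NP
    [5,8] (S\N)\PP   >
      [5,6] "under" : ((S\N)\PP)/PP
      [6,8] PP   >
        [6,7] "map" : PP/(N/PP)
        [7,8] "song" : N/PP

[0,1] (N/PP)/PP  lex  "in"
[1,2] PP  lex  "cat"
[0,2] N/PP  >  k=1
[2,3] PP  lex  "found"
[0,3] N  >  k=2
[3,4] PP/NP  lex  "bone"
[4,5] NP  lex  "every"
[3,5] PP  >  k=4
[5,6] ((S\N)\PP)/PP  lex  "under"
[6,7] PP/(N/PP)  lex  "map"
[7,8] N/PP  lex  "song"
[6,8] PP  >  k=7
[5,8] (S\N)\PP  >  k=6
[3,8] S\N  <  k=5
[0,8] S  <  k=3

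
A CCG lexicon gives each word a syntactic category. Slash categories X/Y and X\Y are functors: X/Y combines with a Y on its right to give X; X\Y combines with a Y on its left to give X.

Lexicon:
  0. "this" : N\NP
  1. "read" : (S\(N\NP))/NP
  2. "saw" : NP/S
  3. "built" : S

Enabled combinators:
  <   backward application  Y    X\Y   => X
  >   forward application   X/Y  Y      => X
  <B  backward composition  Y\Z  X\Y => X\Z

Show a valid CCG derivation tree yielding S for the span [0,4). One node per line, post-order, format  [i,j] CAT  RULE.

[0,1] N\NP  lex  "this"
[1,2] (S\(N\NP))/NP  lex  "read"
[2,3] NP/S  lex  "saw"
[3,4] S  lex  "built"
[2,4] NP  >  k=3
[1,4] S\(N\NP)  >  k=2
[0,4] S  <  k=1

[0,4] S   <
  [0,1] "this" : N\NP
  [1,4] S\(N\NP)   >
    [1,2] "read" : (S\(N\NP))/NP
    [2,4] NP   >
      [2,3] "saw" : NP/S
      [3,4] "built" : S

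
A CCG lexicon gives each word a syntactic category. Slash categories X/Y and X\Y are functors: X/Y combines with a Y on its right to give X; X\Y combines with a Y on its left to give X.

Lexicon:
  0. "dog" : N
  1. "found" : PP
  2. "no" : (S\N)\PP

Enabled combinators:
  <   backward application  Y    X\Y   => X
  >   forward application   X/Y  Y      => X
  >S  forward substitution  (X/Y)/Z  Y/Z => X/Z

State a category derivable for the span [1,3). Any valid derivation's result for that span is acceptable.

S\N

[0,3] S   <
  [0,1] "dog" : N
  [1,3] S\N   <
    [1,2] "found" : PP
    [2,3] "no" : (S\N)\PP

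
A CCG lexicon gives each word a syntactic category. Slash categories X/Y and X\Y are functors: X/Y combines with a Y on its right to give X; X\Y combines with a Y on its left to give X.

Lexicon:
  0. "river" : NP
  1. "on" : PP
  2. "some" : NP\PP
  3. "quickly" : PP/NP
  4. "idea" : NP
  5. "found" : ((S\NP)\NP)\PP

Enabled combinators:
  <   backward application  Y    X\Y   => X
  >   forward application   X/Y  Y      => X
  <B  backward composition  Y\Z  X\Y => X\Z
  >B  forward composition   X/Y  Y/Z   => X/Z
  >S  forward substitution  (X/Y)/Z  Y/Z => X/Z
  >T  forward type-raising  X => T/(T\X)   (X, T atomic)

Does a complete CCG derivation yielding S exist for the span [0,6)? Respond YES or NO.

YES

[0,6] S   <
  [0,1] "river" : NP
  [1,6] S\NP   <
    [1,3] NP   <
      [1,2] "on" : PP
      [2,3] "some" : NP\PP
    [3,6] (S\NP)\NP   <
      [3,5] PP   >
        [3,4] "quickly" : PP/NP
        [4,5] "idea" : NP
      [5,6] "found" : ((S\NP)\NP)\PP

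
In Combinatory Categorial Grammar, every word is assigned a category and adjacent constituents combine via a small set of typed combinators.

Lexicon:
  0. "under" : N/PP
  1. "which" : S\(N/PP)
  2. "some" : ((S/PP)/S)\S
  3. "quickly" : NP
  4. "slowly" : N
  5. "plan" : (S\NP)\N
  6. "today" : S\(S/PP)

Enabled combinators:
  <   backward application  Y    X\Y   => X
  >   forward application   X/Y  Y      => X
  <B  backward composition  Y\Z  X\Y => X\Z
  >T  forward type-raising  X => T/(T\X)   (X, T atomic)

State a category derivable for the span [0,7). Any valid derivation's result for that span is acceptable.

S

[0,7] S   <
  [0,6] S/PP   >
    [0,3] (S/PP)/S   <
      [0,2] S   <
        [0,1] "under" : N/PP
        [1,2] "which" : S\(N/PP)
      [2,3] "some" : ((S/PP)/S)\S
    [3,6] S   <
      [3,4] "quickly" : NP
      [4,6] S\NP   <
        [4,5] "slowly" : N
        [5,6] "plan" : (S\NP)\N
  [6,7] "today" : S\(S/PP)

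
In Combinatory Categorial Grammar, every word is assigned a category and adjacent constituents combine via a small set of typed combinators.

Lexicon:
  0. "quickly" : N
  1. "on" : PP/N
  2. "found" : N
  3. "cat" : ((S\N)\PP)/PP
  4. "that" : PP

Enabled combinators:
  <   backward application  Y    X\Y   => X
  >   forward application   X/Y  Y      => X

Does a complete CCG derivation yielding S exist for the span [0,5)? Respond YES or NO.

[0,5] S   <
  [0,1] "quickly" : N
  [1,5] S\N   <
    [1,3] PP   >
      [1,2] "on" : PP/N
      [2,3] "found" : N
    [3,5] (S\N)\PP   >
      [3,4] "cat" : ((S\N)\PP)/PP
      [4,5] "that" : PP

YES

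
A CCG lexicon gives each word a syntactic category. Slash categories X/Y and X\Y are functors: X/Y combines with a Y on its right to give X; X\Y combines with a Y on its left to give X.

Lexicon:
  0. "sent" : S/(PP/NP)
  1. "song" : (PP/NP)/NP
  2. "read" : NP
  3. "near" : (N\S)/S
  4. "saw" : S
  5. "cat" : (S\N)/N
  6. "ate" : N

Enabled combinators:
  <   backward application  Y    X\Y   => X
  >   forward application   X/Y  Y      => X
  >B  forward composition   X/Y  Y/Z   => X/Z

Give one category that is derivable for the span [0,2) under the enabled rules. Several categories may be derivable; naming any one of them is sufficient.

S/NP

[0,7] S   <
  [0,5] N   <
    [0,3] S   >
      [0,2] S/NP   >B
        [0,1] "sent" : S/(PP/NP)
        [1,2] "song" : (PP/NP)/NP
      [2,3] "read" : NP
    [3,5] N\S   >
      [3,4] "near" : (N\S)/S
      [4,5] "saw" : S
  [5,7] S\N   >
    [5,6] "cat" : (S\N)/N
    [6,7] "ate" : N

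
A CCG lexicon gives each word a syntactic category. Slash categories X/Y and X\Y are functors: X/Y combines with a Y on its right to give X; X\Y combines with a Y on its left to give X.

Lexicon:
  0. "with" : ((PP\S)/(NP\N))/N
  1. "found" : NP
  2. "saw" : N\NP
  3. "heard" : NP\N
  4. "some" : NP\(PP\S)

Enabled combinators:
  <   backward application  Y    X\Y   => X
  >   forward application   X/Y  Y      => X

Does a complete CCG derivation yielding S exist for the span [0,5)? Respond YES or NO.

((PP\S)/(NP\N))/N NP N\NP NP\N NP\(PP\S)
CKY chart[0,5] = {NP}; S ∉ chart

NO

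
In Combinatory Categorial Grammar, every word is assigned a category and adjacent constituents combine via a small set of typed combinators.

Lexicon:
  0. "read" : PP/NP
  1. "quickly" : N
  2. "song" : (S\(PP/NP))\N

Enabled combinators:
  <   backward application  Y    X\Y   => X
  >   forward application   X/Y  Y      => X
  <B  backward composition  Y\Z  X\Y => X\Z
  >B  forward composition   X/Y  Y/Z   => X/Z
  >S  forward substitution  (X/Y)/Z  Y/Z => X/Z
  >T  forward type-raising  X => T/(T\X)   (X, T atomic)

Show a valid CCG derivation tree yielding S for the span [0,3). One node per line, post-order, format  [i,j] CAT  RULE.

[0,3] S   <
  [0,1] "read" : PP/NP
  [1,3] S\(PP/NP)   <
    [1,2] "quickly" : N
    [2,3] "song" : (S\(PP/NP))\N

[0,1] PP/NP  lex  "read"
[1,2] N  lex  "quickly"
[2,3] (S\(PP/NP))\N  lex  "song"
[1,3] S\(PP/NP)  <  k=2
[0,3] S  <  k=1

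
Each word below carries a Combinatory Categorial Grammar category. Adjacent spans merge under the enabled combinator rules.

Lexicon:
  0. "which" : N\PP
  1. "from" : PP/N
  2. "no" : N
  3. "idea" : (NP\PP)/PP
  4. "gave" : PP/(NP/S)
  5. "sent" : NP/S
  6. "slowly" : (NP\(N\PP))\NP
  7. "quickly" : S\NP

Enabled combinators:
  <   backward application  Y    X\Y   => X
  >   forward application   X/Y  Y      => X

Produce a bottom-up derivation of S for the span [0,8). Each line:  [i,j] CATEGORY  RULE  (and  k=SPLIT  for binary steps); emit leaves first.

[0,8] S   <
  [0,7] NP   <
    [0,1] "which" : N\PP
    [1,7] NP\(N\PP)   <
      [1,6] NP   <
        [1,3] PP   >
          [1,2] "from" : PP/N
          [2,3] "no" : N
        [3,6] NP\PP   >
          [3,4] "idea" : (NP\PP)/PP
          [4,6] PP   >
            [4,5] "gave" : PP/(NP/S)
            [5,6] "sent" : NP/S
      [6,7] "slowly" : (NP\(N\PP))\NP
  [7,8] "quickly" : S\NP

[0,1] N\PP  lex  "which"
[1,2] PP/N  lex  "from"
[2,3] N  lex  "no"
[1,3] PP  >  k=2
[3,4] (NP\PP)/PP  lex  "idea"
[4,5] PP/(NP/S)  lex  "gave"
[5,6] NP/S  lex  "sent"
[4,6] PP  >  k=5
[3,6] NP\PP  >  k=4
[1,6] NP  <  k=3
[6,7] (NP\(N\PP))\NP  lex  "slowly"
[1,7] NP\(N\PP)  <  k=6
[0,7] NP  <  k=1
[7,8] S\NP  lex  "quickly"
[0,8] S  <  k=7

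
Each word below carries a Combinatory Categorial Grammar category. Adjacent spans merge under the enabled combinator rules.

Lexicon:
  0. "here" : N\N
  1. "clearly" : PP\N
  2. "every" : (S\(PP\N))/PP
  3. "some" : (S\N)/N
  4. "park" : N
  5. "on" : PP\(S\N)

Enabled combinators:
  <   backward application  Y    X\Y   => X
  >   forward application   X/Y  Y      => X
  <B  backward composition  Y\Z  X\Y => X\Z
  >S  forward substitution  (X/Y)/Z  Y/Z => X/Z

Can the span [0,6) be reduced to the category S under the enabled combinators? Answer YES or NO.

[0,6] S   <
  [0,2] PP\N   <B
    [0,1] "here" : N\N
    [1,2] "clearly" : PP\N
  [2,6] S\(PP\N)   >
    [2,3] "every" : (S\(PP\N))/PP
    [3,6] PP   <
      [3,5] S\N   >
        [3,4] "some" : (S\N)/N
        [4,5] "park" : N
      [5,6] "on" : PP\(S\N)

YES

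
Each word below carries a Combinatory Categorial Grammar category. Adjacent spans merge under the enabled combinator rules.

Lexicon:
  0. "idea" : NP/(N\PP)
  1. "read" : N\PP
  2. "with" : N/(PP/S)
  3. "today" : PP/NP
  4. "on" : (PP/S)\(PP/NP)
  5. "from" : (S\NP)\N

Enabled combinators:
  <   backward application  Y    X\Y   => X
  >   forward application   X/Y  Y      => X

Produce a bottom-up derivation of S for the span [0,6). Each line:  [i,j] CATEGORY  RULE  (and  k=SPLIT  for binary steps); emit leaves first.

[0,1] NP/(N\PP)  lex  "idea"
[1,2] N\PP  lex  "read"
[0,2] NP  >  k=1
[2,3] N/(PP/S)  lex  "with"
[3,4] PP/NP  lex  "today"
[4,5] (PP/S)\(PP/NP)  lex  "on"
[3,5] PP/S  <  k=4
[2,5] N  >  k=3
[5,6] (S\NP)\N  lex  "from"
[2,6] S\NP  <  k=5
[0,6] S  <  k=2

[0,6] S   <
  [0,2] NP   >
    [0,1] "idea" : NP/(N\PP)
    [1,2] "read" : N\PP
  [2,6] S\NP   <
    [2,5] N   >
      [2,3] "with" : N/(PP/S)
      [3,5] PP/S   <
        [3,4] "today" : PP/NP
        [4,5] "on" : (PP/S)\(PP/NP)
    [5,6] "from" : (S\NP)\N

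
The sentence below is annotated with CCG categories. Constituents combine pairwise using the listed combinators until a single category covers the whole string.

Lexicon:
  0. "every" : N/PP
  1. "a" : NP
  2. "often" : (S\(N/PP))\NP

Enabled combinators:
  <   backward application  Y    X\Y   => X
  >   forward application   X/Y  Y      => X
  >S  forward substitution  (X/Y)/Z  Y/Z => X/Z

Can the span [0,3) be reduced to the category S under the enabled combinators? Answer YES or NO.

YES

[0,3] S   <
  [0,1] "every" : N/PP
  [1,3] S\(N/PP)   <
    [1,2] "a" : NP
    [2,3] "often" : (S\(N/PP))\NP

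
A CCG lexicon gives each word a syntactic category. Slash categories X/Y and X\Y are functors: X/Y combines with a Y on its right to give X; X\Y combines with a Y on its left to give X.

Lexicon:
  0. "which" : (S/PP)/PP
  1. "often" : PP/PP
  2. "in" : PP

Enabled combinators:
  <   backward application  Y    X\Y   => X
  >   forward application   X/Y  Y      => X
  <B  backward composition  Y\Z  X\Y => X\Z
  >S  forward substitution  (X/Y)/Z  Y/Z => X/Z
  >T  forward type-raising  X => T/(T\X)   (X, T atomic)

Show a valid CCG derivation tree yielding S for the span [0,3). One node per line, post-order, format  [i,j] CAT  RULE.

[0,1] (S/PP)/PP  lex  "which"
[1,2] PP/PP  lex  "often"
[0,2] S/PP  >S  k=1
[2,3] PP  lex  "in"
[0,3] S  >  k=2

[0,3] S   >
  [0,2] S/PP   >S
    [0,1] "which" : (S/PP)/PP
    [1,2] "often" : PP/PP
  [2,3] "in" : PP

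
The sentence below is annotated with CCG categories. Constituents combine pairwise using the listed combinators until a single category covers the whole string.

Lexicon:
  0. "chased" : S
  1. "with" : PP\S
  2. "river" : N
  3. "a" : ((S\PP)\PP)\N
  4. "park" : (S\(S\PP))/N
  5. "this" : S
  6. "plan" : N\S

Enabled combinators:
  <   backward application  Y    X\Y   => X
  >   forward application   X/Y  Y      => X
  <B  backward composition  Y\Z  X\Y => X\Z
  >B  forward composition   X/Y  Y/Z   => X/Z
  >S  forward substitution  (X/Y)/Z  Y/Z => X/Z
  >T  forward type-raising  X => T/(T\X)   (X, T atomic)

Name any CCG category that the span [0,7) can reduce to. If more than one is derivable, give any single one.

S

[0,7] S   <
  [0,4] S\PP   <
    [0,2] PP   <
      [0,1] "chased" : S
      [1,2] "with" : PP\S
    [2,4] (S\PP)\PP   <
      [2,3] "river" : N
      [3,4] "a" : ((S\PP)\PP)\N
  [4,7] S\(S\PP)   >
    [4,5] "park" : (S\(S\PP))/N
    [5,7] N   <
      [5,6] "this" : S
      [6,7] "plan" : N\S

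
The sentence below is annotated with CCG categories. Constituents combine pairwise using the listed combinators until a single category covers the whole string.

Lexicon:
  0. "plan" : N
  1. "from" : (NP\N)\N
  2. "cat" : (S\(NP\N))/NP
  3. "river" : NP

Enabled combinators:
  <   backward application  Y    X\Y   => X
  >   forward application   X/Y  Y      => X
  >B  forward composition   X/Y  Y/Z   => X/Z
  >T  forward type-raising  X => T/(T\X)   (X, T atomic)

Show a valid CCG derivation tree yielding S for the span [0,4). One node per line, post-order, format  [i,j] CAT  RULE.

[0,1] N  lex  "plan"
[1,2] (NP\N)\N  lex  "from"
[0,2] NP\N  <  k=1
[2,3] (S\(NP\N))/NP  lex  "cat"
[3,4] NP  lex  "river"
[2,4] S\(NP\N)  >  k=3
[0,4] S  <  k=2

[0,4] S   <
  [0,2] NP\N   <
    [0,1] "plan" : N
    [1,2] "from" : (NP\N)\N
  [2,4] S\(NP\N)   >
    [2,3] "cat" : (S\(NP\N))/NP
    [3,4] "river" : NP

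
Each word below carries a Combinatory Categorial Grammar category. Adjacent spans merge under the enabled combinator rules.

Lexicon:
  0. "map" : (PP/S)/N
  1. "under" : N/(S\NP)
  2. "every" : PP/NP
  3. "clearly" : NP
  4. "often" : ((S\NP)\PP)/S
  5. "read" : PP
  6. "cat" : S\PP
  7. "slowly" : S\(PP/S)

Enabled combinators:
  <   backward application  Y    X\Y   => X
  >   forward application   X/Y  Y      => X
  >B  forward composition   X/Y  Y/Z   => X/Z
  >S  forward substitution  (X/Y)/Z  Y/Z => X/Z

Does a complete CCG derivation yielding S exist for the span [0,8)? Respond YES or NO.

[0,8] S   <
  [0,7] PP/S   >
    [0,1] "map" : (PP/S)/N
    [1,7] N   >
      [1,2] "under" : N/(S\NP)
      [2,7] S\NP   <
        [2,4] PP   >
          [2,3] "every" : PP/NP
          [3,4] "clearly" : NP
        [4,7] (S\NP)\PP   >
          [4,5] "often" : ((S\NP)\PP)/S
          [5,7] S   <
            [5,6] "read" : PP
            [6,7] "cat" : S\PP
  [7,8] "slowly" : S\(PP/S)

YES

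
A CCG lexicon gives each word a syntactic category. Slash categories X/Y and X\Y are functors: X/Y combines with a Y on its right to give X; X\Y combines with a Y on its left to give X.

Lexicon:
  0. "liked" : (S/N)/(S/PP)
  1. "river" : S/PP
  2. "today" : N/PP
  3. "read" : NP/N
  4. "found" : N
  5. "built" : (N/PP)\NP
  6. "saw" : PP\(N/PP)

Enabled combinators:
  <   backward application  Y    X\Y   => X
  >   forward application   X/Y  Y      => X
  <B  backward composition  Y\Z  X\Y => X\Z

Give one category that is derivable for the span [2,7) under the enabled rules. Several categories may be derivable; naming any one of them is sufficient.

N

[0,7] S   >
  [0,2] S/N   >
    [0,1] "liked" : (S/N)/(S/PP)
    [1,2] "river" : S/PP
  [2,7] N   >
    [2,3] "today" : N/PP
    [3,7] PP   <
      [3,6] N/PP   <
        [3,5] NP   >
          [3,4] "read" : NP/N
          [4,5] "found" : N
        [5,6] "built" : (N/PP)\NP
      [6,7] "saw" : PP\(N/PP)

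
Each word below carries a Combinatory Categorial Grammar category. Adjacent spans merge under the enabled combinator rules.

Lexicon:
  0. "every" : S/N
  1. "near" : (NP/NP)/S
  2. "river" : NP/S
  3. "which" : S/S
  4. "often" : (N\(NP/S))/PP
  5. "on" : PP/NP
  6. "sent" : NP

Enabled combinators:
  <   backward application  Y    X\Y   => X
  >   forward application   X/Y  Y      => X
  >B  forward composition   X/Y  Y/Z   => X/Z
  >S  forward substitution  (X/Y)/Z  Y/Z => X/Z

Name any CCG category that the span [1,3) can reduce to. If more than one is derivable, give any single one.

NP/S

[0,7] S   >
  [0,1] "every" : S/N
  [1,7] N   <
    [1,4] NP/S   >B
      [1,3] NP/S   >S
        [1,2] "near" : (NP/NP)/S
        [2,3] "river" : NP/S
      [3,4] "which" : S/S
    [4,7] N\(NP/S)   >
      [4,5] "often" : (N\(NP/S))/PP
      [5,7] PP   >
        [5,6] "on" : PP/NP
        [6,7] "sent" : NP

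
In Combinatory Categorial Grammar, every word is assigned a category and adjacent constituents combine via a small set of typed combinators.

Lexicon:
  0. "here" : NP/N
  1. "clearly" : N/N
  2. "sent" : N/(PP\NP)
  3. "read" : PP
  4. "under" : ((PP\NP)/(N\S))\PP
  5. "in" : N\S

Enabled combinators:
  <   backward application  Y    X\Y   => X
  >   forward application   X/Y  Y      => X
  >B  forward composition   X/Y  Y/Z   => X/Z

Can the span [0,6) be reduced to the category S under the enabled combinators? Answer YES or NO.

NP/N N/N N/(PP\NP) PP ((PP\NP)/(N\S))\PP N\S
CKY chart[0,6] = {NP}; S ∉ chart

NO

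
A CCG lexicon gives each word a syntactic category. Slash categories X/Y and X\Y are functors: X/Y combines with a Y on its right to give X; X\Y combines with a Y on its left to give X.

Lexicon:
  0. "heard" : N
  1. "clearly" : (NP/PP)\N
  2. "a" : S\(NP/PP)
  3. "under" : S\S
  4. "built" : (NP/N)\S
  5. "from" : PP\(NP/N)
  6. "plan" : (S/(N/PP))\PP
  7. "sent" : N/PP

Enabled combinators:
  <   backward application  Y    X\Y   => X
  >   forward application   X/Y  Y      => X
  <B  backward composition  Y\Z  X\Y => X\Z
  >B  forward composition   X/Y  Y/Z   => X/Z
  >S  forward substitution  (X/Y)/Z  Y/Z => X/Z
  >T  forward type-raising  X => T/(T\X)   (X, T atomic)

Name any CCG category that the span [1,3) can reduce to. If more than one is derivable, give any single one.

[0,8] S   >
  [0,7] S/(N/PP)   <
    [0,6] PP   <
      [0,3] S   >
        [0,1] S/(S\N)   >T
          [0,1] "heard" : N
        [1,3] S\N   <B
          [1,2] "clearly" : (NP/PP)\N
          [2,3] "a" : S\(NP/PP)
      [3,6] PP\S   <B
        [3,4] "under" : S\S
        [4,6] PP\S   <B
          [4,5] "built" : (NP/N)\S
          [5,6] "from" : PP\(NP/N)
    [6,7] "plan" : (S/(N/PP))\PP
  [7,8] "sent" : N/PP

S\N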